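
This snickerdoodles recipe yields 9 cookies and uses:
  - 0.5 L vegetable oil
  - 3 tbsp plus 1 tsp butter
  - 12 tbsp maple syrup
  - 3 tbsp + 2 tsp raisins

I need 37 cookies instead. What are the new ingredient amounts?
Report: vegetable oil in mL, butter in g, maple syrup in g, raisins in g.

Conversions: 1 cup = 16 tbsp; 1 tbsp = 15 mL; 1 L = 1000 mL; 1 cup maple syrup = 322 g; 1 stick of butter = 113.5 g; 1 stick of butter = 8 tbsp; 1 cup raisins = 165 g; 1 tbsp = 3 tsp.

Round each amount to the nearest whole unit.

Scaling factor: 37/9.
vegetable oil: 0.5 L × 37/9 × 1000 mL/L ≈ 2056 mL
butter: (3 tbsp + 1 tsp = 10/3 tbsp) × 37/9 ÷ 8 tbsp/stick × 113.5 g/stick ≈ 194 g
maple syrup: 12 tbsp × 37/9 ÷ 16 tbsp/cup × 322 g/cup ≈ 993 g
raisins: (3 tbsp + 2 tsp = 11/3 tbsp) × 37/9 ÷ 16 tbsp/cup × 165 g/cup ≈ 155 g

vegetable oil: 2056 mL; butter: 194 g; maple syrup: 993 g; raisins: 155 g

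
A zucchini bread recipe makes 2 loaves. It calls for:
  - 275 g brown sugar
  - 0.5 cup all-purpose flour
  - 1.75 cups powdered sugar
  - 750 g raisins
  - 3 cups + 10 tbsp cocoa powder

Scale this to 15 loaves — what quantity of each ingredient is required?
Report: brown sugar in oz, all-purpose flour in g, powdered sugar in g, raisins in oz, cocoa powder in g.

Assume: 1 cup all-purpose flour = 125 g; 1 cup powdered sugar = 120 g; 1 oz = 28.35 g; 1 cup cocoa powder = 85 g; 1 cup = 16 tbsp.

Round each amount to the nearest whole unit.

brown sugar: 73 oz; all-purpose flour: 469 g; powdered sugar: 1575 g; raisins: 198 oz; cocoa powder: 2311 g

Scaling factor: 15/2 = 7.5.
brown sugar: 275 g × 15/2 ÷ 28.35 g/oz ≈ 73 oz
all-purpose flour: 0.5 cup × 15/2 × 125 g/cup ≈ 469 g
powdered sugar: 1.75 cup × 15/2 × 120 g/cup = 1575 g
raisins: 750 g × 15/2 ÷ 28.35 g/oz ≈ 198 oz
cocoa powder: (3 cup + 10 tbsp = 3.625 cup) × 15/2 × 85 g/cup ≈ 2311 g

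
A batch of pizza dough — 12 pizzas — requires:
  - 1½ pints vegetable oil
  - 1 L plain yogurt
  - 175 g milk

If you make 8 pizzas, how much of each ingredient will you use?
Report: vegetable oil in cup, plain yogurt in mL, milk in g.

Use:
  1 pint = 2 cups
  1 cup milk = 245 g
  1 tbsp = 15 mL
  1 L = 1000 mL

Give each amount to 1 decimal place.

Scaling factor: 8/12 = 2/3.
vegetable oil: 1.5 pint × 2/3 × 2 cup/pint = 2.0 cup
plain yogurt: 1 L × 2/3 × 1000 mL/L ≈ 666.7 mL
milk: 175 g × 2/3 ≈ 116.7 g

vegetable oil: 2.0 cup; plain yogurt: 666.7 mL; milk: 116.7 g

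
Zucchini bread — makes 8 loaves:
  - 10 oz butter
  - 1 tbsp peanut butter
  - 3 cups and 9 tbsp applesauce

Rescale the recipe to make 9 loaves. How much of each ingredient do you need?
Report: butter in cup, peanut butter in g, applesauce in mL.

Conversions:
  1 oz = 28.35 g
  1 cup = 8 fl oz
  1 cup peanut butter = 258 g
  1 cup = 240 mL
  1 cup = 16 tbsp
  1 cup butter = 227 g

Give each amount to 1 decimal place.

Scaling factor: 9/8 = 1.125.
butter: 10 oz × 9/8 × 28.35 g/oz ÷ 227 g/cup ≈ 1.4 cup
peanut butter: 1 tbsp × 9/8 ÷ 16 tbsp/cup × 258 g/cup ≈ 18.1 g
applesauce: (3 cup + 9 tbsp = 3.5625 cup) × 9/8 × 240 mL/cup ≈ 961.9 mL

butter: 1.4 cup; peanut butter: 18.1 g; applesauce: 961.9 mL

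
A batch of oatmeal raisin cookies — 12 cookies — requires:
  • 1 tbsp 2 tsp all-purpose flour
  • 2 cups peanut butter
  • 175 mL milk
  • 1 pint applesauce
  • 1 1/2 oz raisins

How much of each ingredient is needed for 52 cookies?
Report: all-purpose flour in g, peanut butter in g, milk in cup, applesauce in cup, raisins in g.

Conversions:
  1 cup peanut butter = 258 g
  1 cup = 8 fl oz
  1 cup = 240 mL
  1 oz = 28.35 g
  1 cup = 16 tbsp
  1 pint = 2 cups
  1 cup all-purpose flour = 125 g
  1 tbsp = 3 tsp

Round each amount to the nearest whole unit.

all-purpose flour: 56 g; peanut butter: 2236 g; milk: 3 cup; applesauce: 9 cup; raisins: 184 g

Scaling factor: 52/12 = 13/3.
all-purpose flour: (1 tbsp + 2 tsp = 5/3 tbsp) × 13/3 ÷ 16 tbsp/cup × 125 g/cup ≈ 56 g
peanut butter: 2 cup × 13/3 × 258 g/cup = 2236 g
milk: 175 mL × 13/3 ÷ 240 mL/cup ≈ 3 cup
applesauce: 1 pint × 13/3 × 2 cup/pint ≈ 9 cup
raisins: 1.5 oz × 13/3 × 28.35 g/oz ≈ 184 g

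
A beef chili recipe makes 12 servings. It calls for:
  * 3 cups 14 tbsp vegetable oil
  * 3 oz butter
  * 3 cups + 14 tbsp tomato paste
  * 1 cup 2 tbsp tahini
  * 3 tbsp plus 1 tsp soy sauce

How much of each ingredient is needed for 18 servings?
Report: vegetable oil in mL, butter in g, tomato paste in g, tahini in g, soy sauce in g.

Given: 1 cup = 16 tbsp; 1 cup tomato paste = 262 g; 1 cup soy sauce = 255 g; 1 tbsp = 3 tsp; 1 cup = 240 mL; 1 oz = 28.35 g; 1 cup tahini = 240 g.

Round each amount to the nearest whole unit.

vegetable oil: 1395 mL; butter: 128 g; tomato paste: 1523 g; tahini: 405 g; soy sauce: 80 g

Scaling factor: 18/12 = 3/2 = 1.5.
vegetable oil: (3 cup + 14 tbsp = 3.875 cup) × 3/2 × 240 mL/cup = 1395 mL
butter: 3 oz × 3/2 × 28.35 g/oz ≈ 128 g
tomato paste: (3 cup + 14 tbsp = 3.875 cup) × 3/2 × 262 g/cup ≈ 1523 g
tahini: (1 cup + 2 tbsp = 1.125 cup) × 3/2 × 240 g/cup = 405 g
soy sauce: (3 tbsp + 1 tsp = 10/3 tbsp) × 3/2 ÷ 16 tbsp/cup × 255 g/cup ≈ 80 g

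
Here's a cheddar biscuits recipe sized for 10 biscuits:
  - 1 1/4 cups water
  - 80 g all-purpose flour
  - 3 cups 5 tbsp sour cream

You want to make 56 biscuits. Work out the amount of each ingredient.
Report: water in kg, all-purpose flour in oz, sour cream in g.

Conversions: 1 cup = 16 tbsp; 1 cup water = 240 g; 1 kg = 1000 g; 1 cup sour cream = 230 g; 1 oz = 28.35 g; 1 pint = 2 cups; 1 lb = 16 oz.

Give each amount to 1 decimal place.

water: 1.7 kg; all-purpose flour: 15.8 oz; sour cream: 4266.5 g

Scaling factor: 56/10 = 28/5 = 5.6.
water: 1.25 cup × 28/5 × 240 g/cup ÷ 1000 g/kg ≈ 1.7 kg
all-purpose flour: 80 g × 28/5 ÷ 28.35 g/oz ≈ 15.8 oz
sour cream: (3 cup + 5 tbsp = 3.3125 cup) × 28/5 × 230 g/cup = 4266.5 g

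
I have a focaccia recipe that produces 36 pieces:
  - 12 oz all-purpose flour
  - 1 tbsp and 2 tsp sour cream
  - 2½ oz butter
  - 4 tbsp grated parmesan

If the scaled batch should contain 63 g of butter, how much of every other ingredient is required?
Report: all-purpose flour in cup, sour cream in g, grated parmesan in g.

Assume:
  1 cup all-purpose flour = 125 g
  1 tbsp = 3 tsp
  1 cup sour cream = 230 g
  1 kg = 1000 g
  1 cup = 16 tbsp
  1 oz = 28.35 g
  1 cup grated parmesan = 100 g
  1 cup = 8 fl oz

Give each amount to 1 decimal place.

all-purpose flour: 2.4 cup; sour cream: 21.3 g; grated parmesan: 22.2 g

The original recipe has 70.875 g of butter, so the scaling factor is 63 ÷ 70.875 = 8/9.
all-purpose flour: 12 oz × 8/9 × 28.35 g/oz ÷ 125 g/cup ≈ 2.4 cup
sour cream: (1 tbsp + 2 tsp = 5/3 tbsp) × 8/9 ÷ 16 tbsp/cup × 230 g/cup ≈ 21.3 g
grated parmesan: 4 tbsp × 8/9 ÷ 16 tbsp/cup × 100 g/cup ≈ 22.2 g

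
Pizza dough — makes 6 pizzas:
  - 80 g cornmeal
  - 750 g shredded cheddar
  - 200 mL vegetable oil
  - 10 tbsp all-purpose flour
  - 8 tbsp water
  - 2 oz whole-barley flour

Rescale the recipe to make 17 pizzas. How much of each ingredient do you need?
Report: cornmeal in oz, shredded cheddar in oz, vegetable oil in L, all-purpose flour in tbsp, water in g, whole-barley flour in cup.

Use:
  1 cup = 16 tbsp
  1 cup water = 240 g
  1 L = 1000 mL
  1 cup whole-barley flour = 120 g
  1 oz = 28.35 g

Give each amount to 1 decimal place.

Scaling factor: 17/6.
cornmeal: 80 g × 17/6 ÷ 28.35 g/oz ≈ 8.0 oz
shredded cheddar: 750 g × 17/6 ÷ 28.35 g/oz ≈ 75.0 oz
vegetable oil: 200 mL × 17/6 ÷ 1000 mL/L ≈ 0.6 L
all-purpose flour: 10 tbsp × 17/6 ≈ 28.3 tbsp
water: 8 tbsp × 17/6 ÷ 16 tbsp/cup × 240 g/cup = 340.0 g
whole-barley flour: 2 oz × 17/6 × 28.35 g/oz ÷ 120 g/cup ≈ 1.3 cup

cornmeal: 8.0 oz; shredded cheddar: 75.0 oz; vegetable oil: 0.6 L; all-purpose flour: 28.3 tbsp; water: 340.0 g; whole-barley flour: 1.3 cup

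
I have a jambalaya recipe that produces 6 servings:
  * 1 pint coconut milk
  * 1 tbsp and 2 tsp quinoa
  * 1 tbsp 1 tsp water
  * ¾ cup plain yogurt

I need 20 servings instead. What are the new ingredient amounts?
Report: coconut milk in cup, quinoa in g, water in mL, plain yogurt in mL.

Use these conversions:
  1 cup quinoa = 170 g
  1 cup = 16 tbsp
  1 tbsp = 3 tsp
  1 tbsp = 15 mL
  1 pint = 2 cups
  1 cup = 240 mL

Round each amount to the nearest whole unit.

Scaling factor: 20/6 = 10/3.
coconut milk: 1 pint × 10/3 × 2 cup/pint ≈ 7 cup
quinoa: (1 tbsp + 2 tsp = 5/3 tbsp) × 10/3 ÷ 16 tbsp/cup × 170 g/cup ≈ 59 g
water: (1 tbsp + 1 tsp = 4/3 tbsp) × 10/3 × 15 mL/tbsp ≈ 67 mL
plain yogurt: 0.75 cup × 10/3 × 240 mL/cup = 600 mL

coconut milk: 7 cup; quinoa: 59 g; water: 67 mL; plain yogurt: 600 mL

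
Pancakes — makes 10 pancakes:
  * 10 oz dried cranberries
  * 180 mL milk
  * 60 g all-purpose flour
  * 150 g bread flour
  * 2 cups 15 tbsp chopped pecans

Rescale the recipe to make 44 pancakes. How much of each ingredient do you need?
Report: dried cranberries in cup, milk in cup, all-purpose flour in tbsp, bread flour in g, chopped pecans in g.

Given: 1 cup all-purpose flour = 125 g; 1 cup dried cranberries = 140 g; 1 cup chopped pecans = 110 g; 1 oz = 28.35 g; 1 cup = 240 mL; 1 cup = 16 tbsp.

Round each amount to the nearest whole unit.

dried cranberries: 9 cup; milk: 3 cup; all-purpose flour: 34 tbsp; bread flour: 660 g; chopped pecans: 1422 g

Scaling factor: 44/10 = 22/5 = 4.4.
dried cranberries: 10 oz × 22/5 × 28.35 g/oz ÷ 140 g/cup ≈ 9 cup
milk: 180 mL × 22/5 ÷ 240 mL/cup ≈ 3 cup
all-purpose flour: 60 g × 22/5 ÷ 125 g/cup × 16 tbsp/cup ≈ 34 tbsp
bread flour: 150 g × 22/5 = 660 g
chopped pecans: (2 cup + 15 tbsp = 2.9375 cup) × 22/5 × 110 g/cup ≈ 1422 g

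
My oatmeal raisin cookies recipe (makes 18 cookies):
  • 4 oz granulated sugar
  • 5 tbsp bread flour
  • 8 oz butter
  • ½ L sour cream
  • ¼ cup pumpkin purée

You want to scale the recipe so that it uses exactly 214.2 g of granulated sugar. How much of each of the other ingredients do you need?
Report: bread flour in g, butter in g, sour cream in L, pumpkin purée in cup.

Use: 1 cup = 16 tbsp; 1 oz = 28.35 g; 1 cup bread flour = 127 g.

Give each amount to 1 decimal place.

bread flour: 75.0 g; butter: 428.4 g; sour cream: 0.9 L; pumpkin purée: 0.5 cup

The original recipe has 113.4 g of granulated sugar, so the scaling factor is 214.2 ÷ 113.4 = 17/9.
bread flour: 5 tbsp × 17/9 ÷ 16 tbsp/cup × 127 g/cup ≈ 75.0 g
butter: 8 oz × 17/9 × 28.35 g/oz = 428.4 g
sour cream: 0.5 L × 17/9 ≈ 0.9 L
pumpkin purée: 0.25 cup × 17/9 ≈ 0.5 cup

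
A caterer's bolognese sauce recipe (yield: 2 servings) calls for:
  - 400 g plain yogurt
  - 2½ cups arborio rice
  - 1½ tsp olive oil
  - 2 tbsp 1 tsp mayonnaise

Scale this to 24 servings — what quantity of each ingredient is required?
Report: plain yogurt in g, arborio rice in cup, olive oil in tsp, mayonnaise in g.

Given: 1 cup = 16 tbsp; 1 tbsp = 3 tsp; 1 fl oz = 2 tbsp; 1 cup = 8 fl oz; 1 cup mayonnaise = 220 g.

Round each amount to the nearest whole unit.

plain yogurt: 4800 g; arborio rice: 30 cup; olive oil: 18 tsp; mayonnaise: 385 g

Scaling factor: 24/2 = 12.
plain yogurt: 400 g × 12 = 4800 g
arborio rice: 2.5 cup × 12 = 30 cup
olive oil: 1.5 tsp × 12 = 18 tsp
mayonnaise: (2 tbsp + 1 tsp = 7/3 tbsp) × 12 ÷ 16 tbsp/cup × 220 g/cup = 385 g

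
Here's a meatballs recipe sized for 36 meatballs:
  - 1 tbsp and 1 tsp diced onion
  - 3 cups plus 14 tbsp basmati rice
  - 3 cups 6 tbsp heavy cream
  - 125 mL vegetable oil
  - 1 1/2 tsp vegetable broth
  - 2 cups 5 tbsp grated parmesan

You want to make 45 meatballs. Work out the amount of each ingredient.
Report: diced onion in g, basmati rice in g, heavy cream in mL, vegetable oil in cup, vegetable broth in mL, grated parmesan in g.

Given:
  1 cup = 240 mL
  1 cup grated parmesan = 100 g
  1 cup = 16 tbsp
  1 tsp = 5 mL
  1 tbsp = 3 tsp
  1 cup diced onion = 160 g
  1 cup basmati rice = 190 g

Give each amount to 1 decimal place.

diced onion: 16.7 g; basmati rice: 920.3 g; heavy cream: 1012.5 mL; vegetable oil: 0.7 cup; vegetable broth: 9.4 mL; grated parmesan: 289.1 g

Scaling factor: 45/36 = 5/4 = 1.25.
diced onion: (1 tbsp + 1 tsp = 4/3 tbsp) × 5/4 ÷ 16 tbsp/cup × 160 g/cup ≈ 16.7 g
basmati rice: (3 cup + 14 tbsp = 3.875 cup) × 5/4 × 190 g/cup ≈ 920.3 g
heavy cream: (3 cup + 6 tbsp = 3.375 cup) × 5/4 × 240 mL/cup = 1012.5 mL
vegetable oil: 125 mL × 5/4 ÷ 240 mL/cup ≈ 0.7 cup
vegetable broth: 1.5 tsp × 5/4 × 5 mL/tsp ≈ 9.4 mL
grated parmesan: (2 cup + 5 tbsp = 2.3125 cup) × 5/4 × 100 g/cup ≈ 289.1 g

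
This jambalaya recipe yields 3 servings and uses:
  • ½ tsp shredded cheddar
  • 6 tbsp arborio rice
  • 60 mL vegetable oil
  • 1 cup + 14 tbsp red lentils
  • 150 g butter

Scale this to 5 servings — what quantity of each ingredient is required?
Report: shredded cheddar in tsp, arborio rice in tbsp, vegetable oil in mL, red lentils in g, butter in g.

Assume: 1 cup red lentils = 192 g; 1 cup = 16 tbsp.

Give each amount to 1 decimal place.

shredded cheddar: 0.8 tsp; arborio rice: 10.0 tbsp; vegetable oil: 100.0 mL; red lentils: 600.0 g; butter: 250.0 g

Scaling factor: 5/3.
shredded cheddar: 0.5 tsp × 5/3 ≈ 0.8 tsp
arborio rice: 6 tbsp × 5/3 = 10.0 tbsp
vegetable oil: 60 mL × 5/3 = 100.0 mL
red lentils: (1 cup + 14 tbsp = 1.875 cup) × 5/3 × 192 g/cup = 600.0 g
butter: 150 g × 5/3 = 250.0 g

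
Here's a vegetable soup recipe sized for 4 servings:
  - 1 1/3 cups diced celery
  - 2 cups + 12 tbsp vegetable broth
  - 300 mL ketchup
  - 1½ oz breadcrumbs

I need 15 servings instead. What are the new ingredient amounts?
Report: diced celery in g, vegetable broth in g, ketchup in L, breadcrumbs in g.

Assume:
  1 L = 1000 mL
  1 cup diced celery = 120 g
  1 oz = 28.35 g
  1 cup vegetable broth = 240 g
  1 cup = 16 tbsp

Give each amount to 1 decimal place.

diced celery: 600.0 g; vegetable broth: 2475.0 g; ketchup: 1.1 L; breadcrumbs: 159.5 g

Scaling factor: 15/4 = 3.75.
diced celery: 4/3 cup × 15/4 × 120 g/cup = 600.0 g
vegetable broth: (2 cup + 12 tbsp = 2.75 cup) × 15/4 × 240 g/cup = 2475.0 g
ketchup: 300 mL × 15/4 ÷ 1000 mL/L ≈ 1.1 L
breadcrumbs: 1.5 oz × 15/4 × 28.35 g/oz ≈ 159.5 g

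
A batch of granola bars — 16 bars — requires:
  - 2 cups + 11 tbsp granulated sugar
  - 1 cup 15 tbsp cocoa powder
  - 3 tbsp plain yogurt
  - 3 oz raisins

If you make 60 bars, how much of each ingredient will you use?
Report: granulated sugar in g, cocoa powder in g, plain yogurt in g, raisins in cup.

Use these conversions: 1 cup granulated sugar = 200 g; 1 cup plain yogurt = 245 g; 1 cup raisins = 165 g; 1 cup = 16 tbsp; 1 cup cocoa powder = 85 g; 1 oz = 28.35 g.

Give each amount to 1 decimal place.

Scaling factor: 60/16 = 15/4 = 3.75.
granulated sugar: (2 cup + 11 tbsp = 2.6875 cup) × 15/4 × 200 g/cup ≈ 2015.6 g
cocoa powder: (1 cup + 15 tbsp = 1.9375 cup) × 15/4 × 85 g/cup ≈ 617.6 g
plain yogurt: 3 tbsp × 15/4 ÷ 16 tbsp/cup × 245 g/cup ≈ 172.3 g
raisins: 3 oz × 15/4 × 28.35 g/oz ÷ 165 g/cup ≈ 1.9 cup

granulated sugar: 2015.6 g; cocoa powder: 617.6 g; plain yogurt: 172.3 g; raisins: 1.9 cup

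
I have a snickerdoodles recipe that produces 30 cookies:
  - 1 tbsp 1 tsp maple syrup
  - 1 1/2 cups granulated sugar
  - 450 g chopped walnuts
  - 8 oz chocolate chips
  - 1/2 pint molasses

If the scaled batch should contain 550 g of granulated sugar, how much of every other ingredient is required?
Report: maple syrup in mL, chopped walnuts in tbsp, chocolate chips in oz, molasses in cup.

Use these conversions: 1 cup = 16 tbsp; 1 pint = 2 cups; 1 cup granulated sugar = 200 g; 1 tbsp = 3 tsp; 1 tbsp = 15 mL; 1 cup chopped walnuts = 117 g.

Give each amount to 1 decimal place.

The original recipe has 300 g of granulated sugar, so the scaling factor is 550 ÷ 300 = 11/6.
maple syrup: (1 tbsp + 1 tsp = 4/3 tbsp) × 11/6 × 15 mL/tbsp ≈ 36.7 mL
chopped walnuts: 450 g × 11/6 ÷ 117 g/cup × 16 tbsp/cup ≈ 112.8 tbsp
chocolate chips: 8 oz × 11/6 ≈ 14.7 oz
molasses: 0.5 pint × 11/6 × 2 cup/pint ≈ 1.8 cup

maple syrup: 36.7 mL; chopped walnuts: 112.8 tbsp; chocolate chips: 14.7 oz; molasses: 1.8 cup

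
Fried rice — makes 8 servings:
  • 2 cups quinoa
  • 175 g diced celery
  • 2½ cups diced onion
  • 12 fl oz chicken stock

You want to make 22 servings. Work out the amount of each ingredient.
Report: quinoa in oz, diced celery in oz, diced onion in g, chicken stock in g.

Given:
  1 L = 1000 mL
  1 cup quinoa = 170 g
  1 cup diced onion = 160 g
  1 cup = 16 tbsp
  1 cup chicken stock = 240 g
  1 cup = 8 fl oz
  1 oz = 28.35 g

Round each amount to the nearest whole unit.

quinoa: 33 oz; diced celery: 17 oz; diced onion: 1100 g; chicken stock: 990 g

Scaling factor: 22/8 = 11/4 = 2.75.
quinoa: 2 cup × 11/4 × 170 g/cup ÷ 28.35 g/oz ≈ 33 oz
diced celery: 175 g × 11/4 ÷ 28.35 g/oz ≈ 17 oz
diced onion: 2.5 cup × 11/4 × 160 g/cup = 1100 g
chicken stock: 12 fl oz × 11/4 ÷ 8 fl oz/cup × 240 g/cup = 990 g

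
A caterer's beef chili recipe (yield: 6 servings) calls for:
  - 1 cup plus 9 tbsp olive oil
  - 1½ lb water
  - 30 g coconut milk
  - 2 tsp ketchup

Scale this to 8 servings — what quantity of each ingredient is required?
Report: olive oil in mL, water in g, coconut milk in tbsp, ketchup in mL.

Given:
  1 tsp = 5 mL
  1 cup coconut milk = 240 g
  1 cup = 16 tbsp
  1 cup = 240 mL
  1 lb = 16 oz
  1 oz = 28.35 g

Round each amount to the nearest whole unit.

olive oil: 500 mL; water: 907 g; coconut milk: 3 tbsp; ketchup: 13 mL

Scaling factor: 8/6 = 4/3.
olive oil: (1 cup + 9 tbsp = 1.5625 cup) × 4/3 × 240 mL/cup = 500 mL
water: 1.5 lb × 4/3 × 16 oz/lb × 28.35 g/oz ≈ 907 g
coconut milk: 30 g × 4/3 ÷ 240 g/cup × 16 tbsp/cup ≈ 3 tbsp
ketchup: 2 tsp × 4/3 × 5 mL/tsp ≈ 13 mL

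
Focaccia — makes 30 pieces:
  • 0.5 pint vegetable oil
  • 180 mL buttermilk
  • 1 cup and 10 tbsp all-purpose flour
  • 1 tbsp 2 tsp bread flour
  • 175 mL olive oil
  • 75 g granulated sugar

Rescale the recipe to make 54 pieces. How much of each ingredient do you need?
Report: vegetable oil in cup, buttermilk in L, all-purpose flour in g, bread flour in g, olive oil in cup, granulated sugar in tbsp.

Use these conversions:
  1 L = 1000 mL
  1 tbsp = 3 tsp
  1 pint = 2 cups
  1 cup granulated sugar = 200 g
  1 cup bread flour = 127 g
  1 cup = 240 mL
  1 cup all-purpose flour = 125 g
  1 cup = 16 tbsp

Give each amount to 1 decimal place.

vegetable oil: 1.8 cup; buttermilk: 0.3 L; all-purpose flour: 365.6 g; bread flour: 23.8 g; olive oil: 1.3 cup; granulated sugar: 10.8 tbsp

Scaling factor: 54/30 = 9/5 = 1.8.
vegetable oil: 0.5 pint × 9/5 × 2 cup/pint = 1.8 cup
buttermilk: 180 mL × 9/5 ÷ 1000 mL/L ≈ 0.3 L
all-purpose flour: (1 cup + 10 tbsp = 1.625 cup) × 9/5 × 125 g/cup ≈ 365.6 g
bread flour: (1 tbsp + 2 tsp = 5/3 tbsp) × 9/5 ÷ 16 tbsp/cup × 127 g/cup ≈ 23.8 g
olive oil: 175 mL × 9/5 ÷ 240 mL/cup ≈ 1.3 cup
granulated sugar: 75 g × 9/5 ÷ 200 g/cup × 16 tbsp/cup = 10.8 tbsp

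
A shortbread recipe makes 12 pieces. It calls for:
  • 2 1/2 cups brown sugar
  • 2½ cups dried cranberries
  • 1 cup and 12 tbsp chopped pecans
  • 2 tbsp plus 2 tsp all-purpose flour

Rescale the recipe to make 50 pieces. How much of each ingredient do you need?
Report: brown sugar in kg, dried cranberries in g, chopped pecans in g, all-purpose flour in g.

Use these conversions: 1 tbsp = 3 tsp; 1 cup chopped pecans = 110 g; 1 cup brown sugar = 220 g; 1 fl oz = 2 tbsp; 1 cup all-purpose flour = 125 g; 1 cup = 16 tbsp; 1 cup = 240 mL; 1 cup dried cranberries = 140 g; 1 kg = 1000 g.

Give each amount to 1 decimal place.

brown sugar: 2.3 kg; dried cranberries: 1458.3 g; chopped pecans: 802.1 g; all-purpose flour: 86.8 g

Scaling factor: 50/12 = 25/6.
brown sugar: 2.5 cup × 25/6 × 220 g/cup ÷ 1000 g/kg ≈ 2.3 kg
dried cranberries: 2.5 cup × 25/6 × 140 g/cup ≈ 1458.3 g
chopped pecans: (1 cup + 12 tbsp = 1.75 cup) × 25/6 × 110 g/cup ≈ 802.1 g
all-purpose flour: (2 tbsp + 2 tsp = 8/3 tbsp) × 25/6 ÷ 16 tbsp/cup × 125 g/cup ≈ 86.8 g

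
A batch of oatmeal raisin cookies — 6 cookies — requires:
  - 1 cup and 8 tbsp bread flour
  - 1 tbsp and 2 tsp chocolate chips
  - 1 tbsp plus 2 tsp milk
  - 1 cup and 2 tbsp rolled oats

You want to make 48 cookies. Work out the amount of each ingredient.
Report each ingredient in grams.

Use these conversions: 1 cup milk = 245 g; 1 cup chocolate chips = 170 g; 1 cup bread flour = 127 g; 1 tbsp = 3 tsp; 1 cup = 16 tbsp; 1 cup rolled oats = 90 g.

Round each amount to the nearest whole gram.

bread flour: 1524 g; chocolate chips: 142 g; milk: 204 g; rolled oats: 810 g

Scaling factor: 48/6 = 8.
bread flour: (1 cup + 8 tbsp = 1.5 cup) × 8 × 127 g/cup = 1524 g
chocolate chips: (1 tbsp + 2 tsp = 5/3 tbsp) × 8 ÷ 16 tbsp/cup × 170 g/cup ≈ 142 g
milk: (1 tbsp + 2 tsp = 5/3 tbsp) × 8 ÷ 16 tbsp/cup × 245 g/cup ≈ 204 g
rolled oats: (1 cup + 2 tbsp = 1.125 cup) × 8 × 90 g/cup = 810 g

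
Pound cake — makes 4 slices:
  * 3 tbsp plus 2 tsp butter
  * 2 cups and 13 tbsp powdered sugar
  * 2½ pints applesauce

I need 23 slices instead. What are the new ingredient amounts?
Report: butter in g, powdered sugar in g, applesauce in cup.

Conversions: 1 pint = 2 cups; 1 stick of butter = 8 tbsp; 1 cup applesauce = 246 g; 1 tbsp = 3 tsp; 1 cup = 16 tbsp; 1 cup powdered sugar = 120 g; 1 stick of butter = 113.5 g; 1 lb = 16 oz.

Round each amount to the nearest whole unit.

butter: 299 g; powdered sugar: 1941 g; applesauce: 29 cup

Scaling factor: 23/4 = 5.75.
butter: (3 tbsp + 2 tsp = 11/3 tbsp) × 23/4 ÷ 8 tbsp/stick × 113.5 g/stick ≈ 299 g
powdered sugar: (2 cup + 13 tbsp = 2.8125 cup) × 23/4 × 120 g/cup ≈ 1941 g
applesauce: 2.5 pint × 23/4 × 2 cup/pint ≈ 29 cup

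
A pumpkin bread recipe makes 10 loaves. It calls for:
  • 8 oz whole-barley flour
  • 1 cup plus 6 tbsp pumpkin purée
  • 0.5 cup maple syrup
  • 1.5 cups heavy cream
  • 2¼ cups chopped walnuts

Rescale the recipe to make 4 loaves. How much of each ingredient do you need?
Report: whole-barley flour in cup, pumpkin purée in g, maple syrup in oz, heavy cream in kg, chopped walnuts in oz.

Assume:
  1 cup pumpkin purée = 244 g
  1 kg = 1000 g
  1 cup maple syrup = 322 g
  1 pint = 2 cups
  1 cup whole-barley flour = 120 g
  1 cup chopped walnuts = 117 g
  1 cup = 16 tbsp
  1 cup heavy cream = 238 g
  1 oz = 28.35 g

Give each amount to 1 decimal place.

whole-barley flour: 0.8 cup; pumpkin purée: 134.2 g; maple syrup: 2.3 oz; heavy cream: 0.1 kg; chopped walnuts: 3.7 oz

Scaling factor: 4/10 = 2/5 = 0.4.
whole-barley flour: 8 oz × 2/5 × 28.35 g/oz ÷ 120 g/cup ≈ 0.8 cup
pumpkin purée: (1 cup + 6 tbsp = 1.375 cup) × 2/5 × 244 g/cup = 134.2 g
maple syrup: 0.5 cup × 2/5 × 322 g/cup ÷ 28.35 g/oz ≈ 2.3 oz
heavy cream: 1.5 cup × 2/5 × 238 g/cup ÷ 1000 g/kg ≈ 0.1 kg
chopped walnuts: 2.25 cup × 2/5 × 117 g/cup ÷ 28.35 g/oz ≈ 3.7 oz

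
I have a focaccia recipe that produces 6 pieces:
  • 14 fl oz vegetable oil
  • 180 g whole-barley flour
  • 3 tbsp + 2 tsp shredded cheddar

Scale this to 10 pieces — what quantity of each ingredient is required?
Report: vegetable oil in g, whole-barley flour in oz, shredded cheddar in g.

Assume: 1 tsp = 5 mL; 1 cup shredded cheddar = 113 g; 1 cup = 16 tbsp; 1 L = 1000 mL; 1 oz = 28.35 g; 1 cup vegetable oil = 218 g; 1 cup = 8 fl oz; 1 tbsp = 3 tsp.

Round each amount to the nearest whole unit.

vegetable oil: 636 g; whole-barley flour: 11 oz; shredded cheddar: 43 g

Scaling factor: 10/6 = 5/3.
vegetable oil: 14 fl oz × 5/3 ÷ 8 fl oz/cup × 218 g/cup ≈ 636 g
whole-barley flour: 180 g × 5/3 ÷ 28.35 g/oz ≈ 11 oz
shredded cheddar: (3 tbsp + 2 tsp = 11/3 tbsp) × 5/3 ÷ 16 tbsp/cup × 113 g/cup ≈ 43 g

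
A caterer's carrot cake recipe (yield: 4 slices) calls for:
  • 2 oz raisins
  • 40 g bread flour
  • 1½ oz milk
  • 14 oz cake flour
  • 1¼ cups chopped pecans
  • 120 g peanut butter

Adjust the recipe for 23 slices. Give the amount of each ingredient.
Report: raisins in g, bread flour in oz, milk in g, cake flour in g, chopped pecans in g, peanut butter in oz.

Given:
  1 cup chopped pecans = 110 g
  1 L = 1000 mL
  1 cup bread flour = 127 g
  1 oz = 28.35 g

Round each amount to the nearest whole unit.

raisins: 326 g; bread flour: 8 oz; milk: 245 g; cake flour: 2282 g; chopped pecans: 791 g; peanut butter: 24 oz

Scaling factor: 23/4 = 5.75.
raisins: 2 oz × 23/4 × 28.35 g/oz ≈ 326 g
bread flour: 40 g × 23/4 ÷ 28.35 g/oz ≈ 8 oz
milk: 1.5 oz × 23/4 × 28.35 g/oz ≈ 245 g
cake flour: 14 oz × 23/4 × 28.35 g/oz ≈ 2282 g
chopped pecans: 1.25 cup × 23/4 × 110 g/cup ≈ 791 g
peanut butter: 120 g × 23/4 ÷ 28.35 g/oz ≈ 24 oz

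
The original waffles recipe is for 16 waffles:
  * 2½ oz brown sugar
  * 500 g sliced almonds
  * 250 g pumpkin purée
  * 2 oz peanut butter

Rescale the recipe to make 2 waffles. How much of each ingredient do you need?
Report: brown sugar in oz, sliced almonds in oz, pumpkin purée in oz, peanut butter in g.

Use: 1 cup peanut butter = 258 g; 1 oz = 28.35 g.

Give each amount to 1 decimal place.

brown sugar: 0.3 oz; sliced almonds: 2.2 oz; pumpkin purée: 1.1 oz; peanut butter: 7.1 g

Scaling factor: 2/16 = 1/8 = 0.125.
brown sugar: 2.5 oz × 1/8 ≈ 0.3 oz
sliced almonds: 500 g × 1/8 ÷ 28.35 g/oz ≈ 2.2 oz
pumpkin purée: 250 g × 1/8 ÷ 28.35 g/oz ≈ 1.1 oz
peanut butter: 2 oz × 1/8 × 28.35 g/oz ≈ 7.1 g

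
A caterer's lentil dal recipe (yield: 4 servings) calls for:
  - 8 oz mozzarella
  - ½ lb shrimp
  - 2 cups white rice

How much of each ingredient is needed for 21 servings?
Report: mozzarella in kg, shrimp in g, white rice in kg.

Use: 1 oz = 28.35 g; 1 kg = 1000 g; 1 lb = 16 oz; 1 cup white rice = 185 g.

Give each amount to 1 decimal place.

Scaling factor: 21/4 = 5.25.
mozzarella: 8 oz × 21/4 × 28.35 g/oz ÷ 1000 g/kg ≈ 1.2 kg
shrimp: 0.5 lb × 21/4 × 16 oz/lb × 28.35 g/oz = 1190.7 g
white rice: 2 cup × 21/4 × 185 g/cup ÷ 1000 g/kg ≈ 1.9 kg

mozzarella: 1.2 kg; shrimp: 1190.7 g; white rice: 1.9 kg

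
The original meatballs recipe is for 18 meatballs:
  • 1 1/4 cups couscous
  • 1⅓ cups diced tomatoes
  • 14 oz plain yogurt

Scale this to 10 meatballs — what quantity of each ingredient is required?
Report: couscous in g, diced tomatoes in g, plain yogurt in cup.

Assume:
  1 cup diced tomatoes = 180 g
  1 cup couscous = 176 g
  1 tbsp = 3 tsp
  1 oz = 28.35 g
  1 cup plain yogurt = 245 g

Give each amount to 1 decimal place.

couscous: 122.2 g; diced tomatoes: 133.3 g; plain yogurt: 0.9 cup

Scaling factor: 10/18 = 5/9.
couscous: 1.25 cup × 5/9 × 176 g/cup ≈ 122.2 g
diced tomatoes: 4/3 cup × 5/9 × 180 g/cup ≈ 133.3 g
plain yogurt: 14 oz × 5/9 × 28.35 g/oz ÷ 245 g/cup = 0.9 cup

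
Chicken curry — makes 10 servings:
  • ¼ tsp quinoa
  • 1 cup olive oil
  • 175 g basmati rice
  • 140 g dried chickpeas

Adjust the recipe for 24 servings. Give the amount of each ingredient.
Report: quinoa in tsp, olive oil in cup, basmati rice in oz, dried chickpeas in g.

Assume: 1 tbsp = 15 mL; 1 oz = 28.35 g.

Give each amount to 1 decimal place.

Scaling factor: 24/10 = 12/5 = 2.4.
quinoa: 0.25 tsp × 12/5 = 0.6 tsp
olive oil: 1 cup × 12/5 = 2.4 cup
basmati rice: 175 g × 12/5 ÷ 28.35 g/oz ≈ 14.8 oz
dried chickpeas: 140 g × 12/5 = 336.0 g

quinoa: 0.6 tsp; olive oil: 2.4 cup; basmati rice: 14.8 oz; dried chickpeas: 336.0 g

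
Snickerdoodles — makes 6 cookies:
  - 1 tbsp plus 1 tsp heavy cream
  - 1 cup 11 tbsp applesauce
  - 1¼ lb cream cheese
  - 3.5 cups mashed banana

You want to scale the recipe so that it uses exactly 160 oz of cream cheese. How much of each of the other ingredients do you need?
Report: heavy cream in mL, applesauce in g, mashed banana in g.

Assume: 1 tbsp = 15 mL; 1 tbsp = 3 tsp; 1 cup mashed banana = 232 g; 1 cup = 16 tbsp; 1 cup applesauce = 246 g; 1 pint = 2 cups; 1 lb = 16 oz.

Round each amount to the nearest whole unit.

heavy cream: 160 mL; applesauce: 3321 g; mashed banana: 6496 g

The original recipe has 20 oz of cream cheese, so the scaling factor is 160 ÷ 20 = 8.
heavy cream: (1 tbsp + 1 tsp = 4/3 tbsp) × 8 × 15 mL/tbsp = 160 mL
applesauce: (1 cup + 11 tbsp = 1.6875 cup) × 8 × 246 g/cup = 3321 g
mashed banana: 3.5 cup × 8 × 232 g/cup = 6496 g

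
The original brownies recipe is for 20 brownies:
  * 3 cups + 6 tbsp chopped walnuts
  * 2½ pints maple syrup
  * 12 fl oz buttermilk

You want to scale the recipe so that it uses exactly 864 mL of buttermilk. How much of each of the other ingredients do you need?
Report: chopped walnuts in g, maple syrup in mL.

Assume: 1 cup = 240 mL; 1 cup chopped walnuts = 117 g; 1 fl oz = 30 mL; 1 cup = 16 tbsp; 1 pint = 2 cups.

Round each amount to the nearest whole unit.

chopped walnuts: 948 g; maple syrup: 2880 mL

The original recipe has 360 mL of buttermilk, so the scaling factor is 864 ÷ 360 = 12/5 = 2.4.
chopped walnuts: (3 cup + 6 tbsp = 3.375 cup) × 12/5 × 117 g/cup ≈ 948 g
maple syrup: 2.5 pint × 12/5 × 2 cup/pint × 240 mL/cup = 2880 mL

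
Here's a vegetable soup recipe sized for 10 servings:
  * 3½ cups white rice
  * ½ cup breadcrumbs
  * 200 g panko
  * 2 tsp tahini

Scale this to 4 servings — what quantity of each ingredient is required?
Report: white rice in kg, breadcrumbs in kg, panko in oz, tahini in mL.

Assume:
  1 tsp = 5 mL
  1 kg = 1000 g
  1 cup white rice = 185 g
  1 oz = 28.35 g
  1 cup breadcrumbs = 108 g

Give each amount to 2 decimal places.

Scaling factor: 4/10 = 2/5 = 0.4.
white rice: 3.5 cup × 2/5 × 185 g/cup ÷ 1000 g/kg ≈ 0.26 kg
breadcrumbs: 0.5 cup × 2/5 × 108 g/cup ÷ 1000 g/kg ≈ 0.02 kg
panko: 200 g × 2/5 ÷ 28.35 g/oz ≈ 2.82 oz
tahini: 2 tsp × 2/5 × 5 mL/tsp = 4.00 mL

white rice: 0.26 kg; breadcrumbs: 0.02 kg; panko: 2.82 oz; tahini: 4.00 mL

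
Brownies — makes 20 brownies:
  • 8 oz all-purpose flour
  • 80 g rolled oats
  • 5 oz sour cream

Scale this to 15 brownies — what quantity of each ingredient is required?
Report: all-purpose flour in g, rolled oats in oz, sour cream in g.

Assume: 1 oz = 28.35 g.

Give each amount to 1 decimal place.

Scaling factor: 15/20 = 3/4 = 0.75.
all-purpose flour: 8 oz × 3/4 × 28.35 g/oz = 170.1 g
rolled oats: 80 g × 3/4 ÷ 28.35 g/oz ≈ 2.1 oz
sour cream: 5 oz × 3/4 × 28.35 g/oz ≈ 106.3 g

all-purpose flour: 170.1 g; rolled oats: 2.1 oz; sour cream: 106.3 g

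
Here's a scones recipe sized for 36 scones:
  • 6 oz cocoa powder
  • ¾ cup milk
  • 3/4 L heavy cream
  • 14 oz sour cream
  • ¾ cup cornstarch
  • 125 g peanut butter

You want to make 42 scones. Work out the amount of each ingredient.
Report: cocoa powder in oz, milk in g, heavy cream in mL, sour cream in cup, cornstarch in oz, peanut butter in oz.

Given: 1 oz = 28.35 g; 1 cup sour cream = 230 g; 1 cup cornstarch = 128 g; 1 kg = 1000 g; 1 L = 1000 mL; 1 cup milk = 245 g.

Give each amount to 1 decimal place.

cocoa powder: 7.0 oz; milk: 214.4 g; heavy cream: 875.0 mL; sour cream: 2.0 cup; cornstarch: 4.0 oz; peanut butter: 5.1 oz

Scaling factor: 42/36 = 7/6.
cocoa powder: 6 oz × 7/6 = 7.0 oz
milk: 0.75 cup × 7/6 × 245 g/cup ≈ 214.4 g
heavy cream: 0.75 L × 7/6 × 1000 mL/L = 875.0 mL
sour cream: 14 oz × 7/6 × 28.35 g/oz ÷ 230 g/cup ≈ 2.0 cup
cornstarch: 0.75 cup × 7/6 × 128 g/cup ÷ 28.35 g/oz ≈ 4.0 oz
peanut butter: 125 g × 7/6 ÷ 28.35 g/oz ≈ 5.1 oz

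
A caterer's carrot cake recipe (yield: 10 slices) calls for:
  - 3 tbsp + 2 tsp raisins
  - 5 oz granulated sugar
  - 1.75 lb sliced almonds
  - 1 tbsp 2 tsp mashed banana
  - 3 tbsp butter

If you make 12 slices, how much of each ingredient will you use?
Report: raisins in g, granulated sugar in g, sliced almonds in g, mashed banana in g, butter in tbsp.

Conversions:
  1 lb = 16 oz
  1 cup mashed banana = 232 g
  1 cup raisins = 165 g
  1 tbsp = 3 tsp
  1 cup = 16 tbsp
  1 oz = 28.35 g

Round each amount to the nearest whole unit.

raisins: 45 g; granulated sugar: 170 g; sliced almonds: 953 g; mashed banana: 29 g; butter: 4 tbsp

Scaling factor: 12/10 = 6/5 = 1.2.
raisins: (3 tbsp + 2 tsp = 11/3 tbsp) × 6/5 ÷ 16 tbsp/cup × 165 g/cup ≈ 45 g
granulated sugar: 5 oz × 6/5 × 28.35 g/oz ≈ 170 g
sliced almonds: 1.75 lb × 6/5 × 16 oz/lb × 28.35 g/oz ≈ 953 g
mashed banana: (1 tbsp + 2 tsp = 5/3 tbsp) × 6/5 ÷ 16 tbsp/cup × 232 g/cup = 29 g
butter: 3 tbsp × 6/5 ≈ 4 tbsp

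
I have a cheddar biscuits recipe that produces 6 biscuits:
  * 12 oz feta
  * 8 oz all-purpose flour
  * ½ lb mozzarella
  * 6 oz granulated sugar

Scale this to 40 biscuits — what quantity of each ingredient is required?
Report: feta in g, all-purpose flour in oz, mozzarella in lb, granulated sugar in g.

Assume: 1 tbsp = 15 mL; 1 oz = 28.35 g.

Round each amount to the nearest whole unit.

feta: 2268 g; all-purpose flour: 53 oz; mozzarella: 3 lb; granulated sugar: 1134 g

Scaling factor: 40/6 = 20/3.
feta: 12 oz × 20/3 × 28.35 g/oz = 2268 g
all-purpose flour: 8 oz × 20/3 ≈ 53 oz
mozzarella: 0.5 lb × 20/3 ≈ 3 lb
granulated sugar: 6 oz × 20/3 × 28.35 g/oz = 1134 g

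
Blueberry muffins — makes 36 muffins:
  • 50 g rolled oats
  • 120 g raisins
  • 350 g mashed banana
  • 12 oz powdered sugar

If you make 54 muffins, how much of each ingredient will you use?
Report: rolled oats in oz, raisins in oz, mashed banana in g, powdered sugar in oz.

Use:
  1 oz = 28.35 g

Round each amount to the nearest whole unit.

rolled oats: 3 oz; raisins: 6 oz; mashed banana: 525 g; powdered sugar: 18 oz

Scaling factor: 54/36 = 3/2 = 1.5.
rolled oats: 50 g × 3/2 ÷ 28.35 g/oz ≈ 3 oz
raisins: 120 g × 3/2 ÷ 28.35 g/oz ≈ 6 oz
mashed banana: 350 g × 3/2 = 525 g
powdered sugar: 12 oz × 3/2 = 18 oz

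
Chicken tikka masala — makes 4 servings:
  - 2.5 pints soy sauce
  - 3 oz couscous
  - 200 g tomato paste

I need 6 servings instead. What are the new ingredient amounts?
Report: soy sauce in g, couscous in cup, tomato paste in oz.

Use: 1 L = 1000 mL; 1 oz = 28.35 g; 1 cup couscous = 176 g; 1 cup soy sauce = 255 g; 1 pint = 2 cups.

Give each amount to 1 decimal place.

Scaling factor: 6/4 = 3/2 = 1.5.
soy sauce: 2.5 pint × 3/2 × 2 cup/pint × 255 g/cup = 1912.5 g
couscous: 3 oz × 3/2 × 28.35 g/oz ÷ 176 g/cup ≈ 0.7 cup
tomato paste: 200 g × 3/2 ÷ 28.35 g/oz ≈ 10.6 oz

soy sauce: 1912.5 g; couscous: 0.7 cup; tomato paste: 10.6 oz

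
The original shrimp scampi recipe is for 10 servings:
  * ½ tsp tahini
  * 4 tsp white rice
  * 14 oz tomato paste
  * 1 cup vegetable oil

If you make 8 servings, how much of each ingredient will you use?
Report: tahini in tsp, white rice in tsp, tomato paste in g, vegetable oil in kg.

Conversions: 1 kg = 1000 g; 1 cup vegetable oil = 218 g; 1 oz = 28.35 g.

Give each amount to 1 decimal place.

tahini: 0.4 tsp; white rice: 3.2 tsp; tomato paste: 317.5 g; vegetable oil: 0.2 kg

Scaling factor: 8/10 = 4/5 = 0.8.
tahini: 0.5 tsp × 4/5 = 0.4 tsp
white rice: 4 tsp × 4/5 = 3.2 tsp
tomato paste: 14 oz × 4/5 × 28.35 g/oz ≈ 317.5 g
vegetable oil: 1 cup × 4/5 × 218 g/cup ÷ 1000 g/kg ≈ 0.2 kg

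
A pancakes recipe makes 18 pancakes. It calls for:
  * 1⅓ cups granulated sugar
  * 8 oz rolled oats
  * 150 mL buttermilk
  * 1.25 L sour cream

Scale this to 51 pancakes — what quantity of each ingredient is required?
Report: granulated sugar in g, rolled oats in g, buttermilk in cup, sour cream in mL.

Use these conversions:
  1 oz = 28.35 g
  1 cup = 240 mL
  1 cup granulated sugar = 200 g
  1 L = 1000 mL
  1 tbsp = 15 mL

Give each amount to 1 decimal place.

Scaling factor: 51/18 = 17/6.
granulated sugar: 4/3 cup × 17/6 × 200 g/cup ≈ 755.6 g
rolled oats: 8 oz × 17/6 × 28.35 g/oz = 642.6 g
buttermilk: 150 mL × 17/6 ÷ 240 mL/cup ≈ 1.8 cup
sour cream: 1.25 L × 17/6 × 1000 mL/L ≈ 3541.7 mL

granulated sugar: 755.6 g; rolled oats: 642.6 g; buttermilk: 1.8 cup; sour cream: 3541.7 mL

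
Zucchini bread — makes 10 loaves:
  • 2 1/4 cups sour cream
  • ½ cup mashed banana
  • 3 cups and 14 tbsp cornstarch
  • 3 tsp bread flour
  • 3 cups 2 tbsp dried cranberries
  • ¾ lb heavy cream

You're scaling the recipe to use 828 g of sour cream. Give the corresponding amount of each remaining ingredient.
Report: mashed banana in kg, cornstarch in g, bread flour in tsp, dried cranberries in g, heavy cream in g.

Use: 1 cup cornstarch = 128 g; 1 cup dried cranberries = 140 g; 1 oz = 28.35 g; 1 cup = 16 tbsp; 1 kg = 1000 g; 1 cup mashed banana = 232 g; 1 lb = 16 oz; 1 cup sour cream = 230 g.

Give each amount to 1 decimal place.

mashed banana: 0.2 kg; cornstarch: 793.6 g; bread flour: 4.8 tsp; dried cranberries: 700.0 g; heavy cream: 544.3 g

The original recipe has 517.5 g of sour cream, so the scaling factor is 828 ÷ 517.5 = 8/5 = 1.6.
mashed banana: 0.5 cup × 8/5 × 232 g/cup ÷ 1000 g/kg ≈ 0.2 kg
cornstarch: (3 cup + 14 tbsp = 3.875 cup) × 8/5 × 128 g/cup = 793.6 g
bread flour: 3 tsp × 8/5 = 4.8 tsp
dried cranberries: (3 cup + 2 tbsp = 3.125 cup) × 8/5 × 140 g/cup = 700.0 g
heavy cream: 0.75 lb × 8/5 × 16 oz/lb × 28.35 g/oz ≈ 544.3 g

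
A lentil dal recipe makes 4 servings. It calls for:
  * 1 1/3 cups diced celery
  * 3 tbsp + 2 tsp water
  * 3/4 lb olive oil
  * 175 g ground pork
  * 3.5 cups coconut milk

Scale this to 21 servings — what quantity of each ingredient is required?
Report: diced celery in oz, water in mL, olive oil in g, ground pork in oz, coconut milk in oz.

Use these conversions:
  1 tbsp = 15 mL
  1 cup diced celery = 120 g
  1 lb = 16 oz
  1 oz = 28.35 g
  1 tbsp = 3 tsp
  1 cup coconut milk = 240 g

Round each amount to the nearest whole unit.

diced celery: 30 oz; water: 289 mL; olive oil: 1786 g; ground pork: 32 oz; coconut milk: 156 oz

Scaling factor: 21/4 = 5.25.
diced celery: 4/3 cup × 21/4 × 120 g/cup ÷ 28.35 g/oz ≈ 30 oz
water: (3 tbsp + 2 tsp = 11/3 tbsp) × 21/4 × 15 mL/tbsp ≈ 289 mL
olive oil: 0.75 lb × 21/4 × 16 oz/lb × 28.35 g/oz ≈ 1786 g
ground pork: 175 g × 21/4 ÷ 28.35 g/oz ≈ 32 oz
coconut milk: 3.5 cup × 21/4 × 240 g/cup ÷ 28.35 g/oz ≈ 156 oz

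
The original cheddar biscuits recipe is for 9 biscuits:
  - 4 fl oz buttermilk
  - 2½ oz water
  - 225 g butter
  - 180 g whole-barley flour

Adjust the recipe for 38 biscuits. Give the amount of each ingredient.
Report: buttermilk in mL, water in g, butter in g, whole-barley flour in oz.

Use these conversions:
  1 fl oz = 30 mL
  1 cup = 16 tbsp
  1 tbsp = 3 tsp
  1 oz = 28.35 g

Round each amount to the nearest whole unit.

Scaling factor: 38/9.
buttermilk: 4 fl oz × 38/9 × 30 mL/fl oz ≈ 507 mL
water: 2.5 oz × 38/9 × 28.35 g/oz ≈ 299 g
butter: 225 g × 38/9 = 950 g
whole-barley flour: 180 g × 38/9 ÷ 28.35 g/oz ≈ 27 oz

buttermilk: 507 mL; water: 299 g; butter: 950 g; whole-barley flour: 27 oz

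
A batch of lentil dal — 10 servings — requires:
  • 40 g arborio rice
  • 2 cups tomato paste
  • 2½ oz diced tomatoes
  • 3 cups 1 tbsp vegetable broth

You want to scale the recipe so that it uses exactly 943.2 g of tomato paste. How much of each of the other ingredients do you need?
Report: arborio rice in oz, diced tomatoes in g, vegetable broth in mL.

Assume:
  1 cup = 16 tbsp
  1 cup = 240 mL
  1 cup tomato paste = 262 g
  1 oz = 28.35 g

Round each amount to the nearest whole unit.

arborio rice: 3 oz; diced tomatoes: 128 g; vegetable broth: 1323 mL

The original recipe has 524 g of tomato paste, so the scaling factor is 943.2 ÷ 524 = 9/5 = 1.8.
arborio rice: 40 g × 9/5 ÷ 28.35 g/oz ≈ 3 oz
diced tomatoes: 2.5 oz × 9/5 × 28.35 g/oz ≈ 128 g
vegetable broth: (3 cup + 1 tbsp = 3.0625 cup) × 9/5 × 240 mL/cup = 1323 mL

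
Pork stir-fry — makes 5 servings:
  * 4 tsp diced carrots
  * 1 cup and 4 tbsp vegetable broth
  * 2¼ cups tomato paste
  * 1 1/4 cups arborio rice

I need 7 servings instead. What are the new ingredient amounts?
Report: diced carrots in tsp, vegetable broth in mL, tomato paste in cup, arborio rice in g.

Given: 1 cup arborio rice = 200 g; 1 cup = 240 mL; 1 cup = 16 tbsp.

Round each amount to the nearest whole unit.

Scaling factor: 7/5 = 1.4.
diced carrots: 4 tsp × 7/5 ≈ 6 tsp
vegetable broth: (1 cup + 4 tbsp = 1.25 cup) × 7/5 × 240 mL/cup = 420 mL
tomato paste: 2.25 cup × 7/5 ≈ 3 cup
arborio rice: 1.25 cup × 7/5 × 200 g/cup = 350 g

diced carrots: 6 tsp; vegetable broth: 420 mL; tomato paste: 3 cup; arborio rice: 350 g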